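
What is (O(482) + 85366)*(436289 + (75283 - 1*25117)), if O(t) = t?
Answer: 41761188840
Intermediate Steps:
(O(482) + 85366)*(436289 + (75283 - 1*25117)) = (482 + 85366)*(436289 + (75283 - 1*25117)) = 85848*(436289 + (75283 - 25117)) = 85848*(436289 + 50166) = 85848*486455 = 41761188840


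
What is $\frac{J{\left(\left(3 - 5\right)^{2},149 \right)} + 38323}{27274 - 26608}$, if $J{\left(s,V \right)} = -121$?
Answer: $\frac{6367}{111} \approx 57.36$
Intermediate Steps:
$\frac{J{\left(\left(3 - 5\right)^{2},149 \right)} + 38323}{27274 - 26608} = \frac{-121 + 38323}{27274 - 26608} = \frac{38202}{666} = 38202 \cdot \frac{1}{666} = \frac{6367}{111}$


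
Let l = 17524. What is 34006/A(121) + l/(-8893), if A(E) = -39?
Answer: -303098794/346827 ≈ -873.92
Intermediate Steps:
34006/A(121) + l/(-8893) = 34006/(-39) + 17524/(-8893) = 34006*(-1/39) + 17524*(-1/8893) = -34006/39 - 17524/8893 = -303098794/346827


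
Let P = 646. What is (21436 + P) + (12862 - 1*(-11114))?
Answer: 46058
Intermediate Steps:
(21436 + P) + (12862 - 1*(-11114)) = (21436 + 646) + (12862 - 1*(-11114)) = 22082 + (12862 + 11114) = 22082 + 23976 = 46058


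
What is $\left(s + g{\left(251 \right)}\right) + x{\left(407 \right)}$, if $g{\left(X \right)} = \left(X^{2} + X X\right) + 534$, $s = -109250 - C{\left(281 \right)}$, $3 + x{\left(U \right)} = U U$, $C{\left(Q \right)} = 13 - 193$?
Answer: $183112$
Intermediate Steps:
$C{\left(Q \right)} = -180$ ($C{\left(Q \right)} = 13 - 193 = -180$)
$x{\left(U \right)} = -3 + U^{2}$ ($x{\left(U \right)} = -3 + U U = -3 + U^{2}$)
$s = -109070$ ($s = -109250 - -180 = -109250 + 180 = -109070$)
$g{\left(X \right)} = 534 + 2 X^{2}$ ($g{\left(X \right)} = \left(X^{2} + X^{2}\right) + 534 = 2 X^{2} + 534 = 534 + 2 X^{2}$)
$\left(s + g{\left(251 \right)}\right) + x{\left(407 \right)} = \left(-109070 + \left(534 + 2 \cdot 251^{2}\right)\right) - \left(3 - 407^{2}\right) = \left(-109070 + \left(534 + 2 \cdot 63001\right)\right) + \left(-3 + 165649\right) = \left(-109070 + \left(534 + 126002\right)\right) + 165646 = \left(-109070 + 126536\right) + 165646 = 17466 + 165646 = 183112$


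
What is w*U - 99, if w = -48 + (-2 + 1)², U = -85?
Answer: 3896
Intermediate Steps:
w = -47 (w = -48 + (-1)² = -48 + 1 = -47)
w*U - 99 = -47*(-85) - 99 = 3995 - 99 = 3896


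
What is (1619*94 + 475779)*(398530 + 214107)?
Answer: 384714593705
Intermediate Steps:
(1619*94 + 475779)*(398530 + 214107) = (152186 + 475779)*612637 = 627965*612637 = 384714593705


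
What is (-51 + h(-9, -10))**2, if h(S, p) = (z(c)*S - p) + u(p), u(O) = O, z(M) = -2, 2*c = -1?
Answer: 1089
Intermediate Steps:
c = -1/2 (c = (1/2)*(-1) = -1/2 ≈ -0.50000)
h(S, p) = -2*S (h(S, p) = (-2*S - p) + p = (-p - 2*S) + p = -2*S)
(-51 + h(-9, -10))**2 = (-51 - 2*(-9))**2 = (-51 + 18)**2 = (-33)**2 = 1089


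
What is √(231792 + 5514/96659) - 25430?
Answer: -25430 + 3*√240624938446142/96659 ≈ -24949.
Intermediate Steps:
√(231792 + 5514/96659) - 25430 = √(22404788442/96659) - 25430 = 3*√240624938446142/96659 - 25430 = -25430 + 3*√240624938446142/96659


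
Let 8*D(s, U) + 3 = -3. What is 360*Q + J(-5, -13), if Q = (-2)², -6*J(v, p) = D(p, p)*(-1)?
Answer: 11519/8 ≈ 1439.9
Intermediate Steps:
D(s, U) = -¾ (D(s, U) = -3/8 + (⅛)*(-3) = -3/8 - 3/8 = -¾)
J(v, p) = -⅛ (J(v, p) = -(-1)*(-1)/8 = -⅙*¾ = -⅛)
Q = 4
360*Q + J(-5, -13) = 360*4 - ⅛ = 1440 - ⅛ = 11519/8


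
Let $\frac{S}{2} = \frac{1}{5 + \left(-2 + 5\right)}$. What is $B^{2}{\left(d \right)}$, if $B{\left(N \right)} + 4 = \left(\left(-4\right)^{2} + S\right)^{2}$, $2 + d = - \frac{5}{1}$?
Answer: $\frac{17313921}{256} \approx 67633.0$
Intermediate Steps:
$S = \frac{1}{4}$ ($S = \frac{2}{5 + \left(-2 + 5\right)} = \frac{2}{5 + 3} = \frac{2}{8} = 2 \cdot \frac{1}{8} = \frac{1}{4} \approx 0.25$)
$d = -7$ ($d = -2 - \frac{5}{1} = -2 - 5 = -7$)
$B{\left(N \right)} = \frac{4161}{16}$ ($B{\left(N \right)} = -4 + \left(\left(-4\right)^{2} + \frac{1}{4}\right)^{2} = -4 + \left(16 + \frac{1}{4}\right)^{2} = -4 + \left(\frac{65}{4}\right)^{2} = -4 + \frac{4225}{16} = \frac{4161}{16}$)
$B^{2}{\left(d \right)} = \left(\frac{4161}{16}\right)^{2} = \frac{17313921}{256}$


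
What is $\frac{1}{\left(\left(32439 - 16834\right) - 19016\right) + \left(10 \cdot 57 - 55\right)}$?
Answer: $- \frac{1}{2896} \approx -0.0003453$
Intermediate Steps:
$\frac{1}{\left(\left(32439 - 16834\right) - 19016\right) + \left(10 \cdot 57 - 55\right)} = \frac{1}{\left(15605 - 19016\right) + \left(570 - 55\right)} = \frac{1}{-3411 + 515} = \frac{1}{-2896} = - \frac{1}{2896}$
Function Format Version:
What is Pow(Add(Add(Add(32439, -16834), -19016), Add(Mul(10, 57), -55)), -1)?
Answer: Rational(-1, 2896) ≈ -0.00034530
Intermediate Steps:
Pow(Add(Add(Add(32439, -16834), -19016), Add(Mul(10, 57), -55)), -1) = Pow(Add(Add(15605, -19016), Add(570, -55)), -1) = Pow(Add(-3411, 515), -1) = Pow(-2896, -1) = Rational(-1, 2896)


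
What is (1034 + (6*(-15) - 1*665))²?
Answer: 77841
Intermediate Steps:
(1034 + (6*(-15) - 1*665))² = (1034 + (-90 - 665))² = (1034 - 755)² = 279² = 77841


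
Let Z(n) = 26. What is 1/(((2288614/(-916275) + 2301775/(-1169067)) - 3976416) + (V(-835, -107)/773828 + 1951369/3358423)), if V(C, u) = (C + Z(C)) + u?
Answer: -231987095949420973765725/922478101810220464243292653681 ≈ -2.5148e-7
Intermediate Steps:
V(C, u) = 26 + C + u (V(C, u) = (C + 26) + u = (26 + C) + u = 26 + C + u)
1/(((2288614/(-916275) + 2301775/(-1169067)) - 3976416) + (V(-835, -107)/773828 + 1951369/3358423)) = 1/(((2288614/(-916275) + 2301775/(-1169067)) - 3976416) + ((26 - 835 - 107)/773828 + 1951369/3358423)) = 1/(((2288614*(-1/916275) + 2301775*(-1/1169067)) - 3976416) + (-916*1/773828 + 1951369*(1/3358423))) = 1/(((-2288614/916275 - 2301775/1169067) - 3976416) + (-229/193457 + 1951369/3358423)) = 1/((-1594867330421/357062288475 - 3976416) + 376736913766/649710438311) = 1/(-1419829791755936021/357062288475 + 376736913766/649710438311) = 1/(-922478101810220464243292653681/231987095949420973765725) = -231987095949420973765725/922478101810220464243292653681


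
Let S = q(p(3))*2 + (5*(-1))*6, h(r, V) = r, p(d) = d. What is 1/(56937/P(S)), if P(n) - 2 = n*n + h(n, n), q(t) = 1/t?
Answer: 7498/512433 ≈ 0.014632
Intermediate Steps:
S = -88/3 (S = 2/3 + (5*(-1))*6 = (⅓)*2 - 5*6 = ⅔ - 30 = -88/3 ≈ -29.333)
P(n) = 2 + n + n² (P(n) = 2 + (n*n + n) = 2 + (n² + n) = 2 + (n + n²) = 2 + n + n²)
1/(56937/P(S)) = 1/(56937/(2 - 88/3 + (-88/3)²)) = 1/(56937/(2 - 88/3 + 7744/9)) = 1/(56937/(7498/9)) = 1/(56937*(9/7498)) = 1/(512433/7498) = 7498/512433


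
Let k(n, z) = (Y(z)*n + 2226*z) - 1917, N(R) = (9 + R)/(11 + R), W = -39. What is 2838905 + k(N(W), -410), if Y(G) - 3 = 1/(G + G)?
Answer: 4418264465/2296 ≈ 1.9243e+6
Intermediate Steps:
N(R) = (9 + R)/(11 + R)
Y(G) = 3 + 1/(2*G) (Y(G) = 3 + 1/(G + G) = 3 + 1/(2*G))
k(n, z) = -1917 + 2226*z + n*(3 + 1/(2*z)) (k(n, z) = ((3 + 1/(2*z))*n + 2226*z) - 1917 = (n*(3 + 1/(2*z)) + 2226*z) - 1917 = (2226*z + n*(3 + 1/(2*z))) - 1917 = -1917 + 2226*z + n*(3 + 1/(2*z)))
2838905 + k(N(W), -410) = 2838905 + (-1917 + 3*((9 - 39)/(11 - 39)) + 2226*(-410) + (½)*((9 - 39)/(11 - 39))/(-410)) = 2838905 + (-1917 + 3*(-30/(-28)) - 912660 + (½)*(-30/(-28))*(-1/410)) = 2838905 + (-1917 + 3*(-1/28*(-30)) - 912660 + (½)*(-1/28*(-30))*(-1/410)) = 2838905 + (-1917 + 3*(15/14) - 912660 + (½)*(15/14)*(-1/410)) = 2838905 + (-1917 + 45/14 - 912660 - 3/2296) = 2838905 - 2099861415/2296 = 4418264465/2296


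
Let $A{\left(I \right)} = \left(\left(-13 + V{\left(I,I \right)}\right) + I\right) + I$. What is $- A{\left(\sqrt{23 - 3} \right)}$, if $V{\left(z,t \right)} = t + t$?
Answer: $13 - 8 \sqrt{5} \approx -4.8885$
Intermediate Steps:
$V{\left(z,t \right)} = 2 t$
$A{\left(I \right)} = -13 + 4 I$ ($A{\left(I \right)} = \left(\left(-13 + 2 I\right) + I\right) + I = \left(-13 + 3 I\right) + I = -13 + 4 I$)
$- A{\left(\sqrt{23 - 3} \right)} = - (-13 + 4 \sqrt{23 - 3}) = - (-13 + 4 \sqrt{20}) = - (-13 + 4 \cdot 2 \sqrt{5}) = - (-13 + 8 \sqrt{5}) = 13 - 8 \sqrt{5}$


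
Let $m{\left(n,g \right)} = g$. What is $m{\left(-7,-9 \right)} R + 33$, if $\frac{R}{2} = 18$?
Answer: $-291$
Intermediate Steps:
$R = 36$ ($R = 2 \cdot 18 = 36$)
$m{\left(-7,-9 \right)} R + 33 = \left(-9\right) 36 + 33 = -324 + 33 = -291$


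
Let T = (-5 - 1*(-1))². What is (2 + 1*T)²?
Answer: 324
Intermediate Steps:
T = 16 (T = (-5 + 1)² = (-4)² = 16)
(2 + 1*T)² = (2 + 1*16)² = (2 + 16)² = 18² = 324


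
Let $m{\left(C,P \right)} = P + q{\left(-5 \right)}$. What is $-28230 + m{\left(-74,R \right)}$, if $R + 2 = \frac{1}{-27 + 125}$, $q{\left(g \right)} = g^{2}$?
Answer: $- \frac{2764285}{98} \approx -28207.0$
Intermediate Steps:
$R = - \frac{195}{98}$ ($R = -2 + \frac{1}{-27 + 125} = -2 + \frac{1}{98} = - \frac{195}{98} \approx -1.9898$)
$m{\left(C,P \right)} = 25 + P$ ($m{\left(C,P \right)} = P + \left(-5\right)^{2} = P + 25 = 25 + P$)
$-28230 + m{\left(-74,R \right)} = -28230 + \left(25 - \frac{195}{98}\right) = -28230 + \frac{2255}{98} = - \frac{2764285}{98}$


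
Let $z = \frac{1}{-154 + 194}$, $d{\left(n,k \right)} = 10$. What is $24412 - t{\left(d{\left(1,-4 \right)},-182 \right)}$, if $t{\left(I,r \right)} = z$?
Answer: $\frac{976479}{40} \approx 24412.0$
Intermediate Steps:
$z = \frac{1}{40} \approx 0.025$
$t{\left(I,r \right)} = \frac{1}{40}$
$24412 - t{\left(d{\left(1,-4 \right)},-182 \right)} = 24412 - \frac{1}{40} = \frac{976479}{40}$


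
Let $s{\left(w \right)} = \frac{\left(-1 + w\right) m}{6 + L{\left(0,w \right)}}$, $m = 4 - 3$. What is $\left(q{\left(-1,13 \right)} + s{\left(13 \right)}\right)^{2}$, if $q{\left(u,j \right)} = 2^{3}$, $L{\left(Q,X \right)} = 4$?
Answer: $\frac{2116}{25} \approx 84.64$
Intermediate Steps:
$m = 1$
$q{\left(u,j \right)} = 8$
$s{\left(w \right)} = - \frac{1}{10} + \frac{w}{10}$ ($s{\left(w \right)} = \frac{\left(-1 + w\right) 1}{6 + 4} = \frac{-1 + w}{10} = \left(-1 + w\right) \frac{1}{10} = - \frac{1}{10} + \frac{w}{10}$)
$\left(q{\left(-1,13 \right)} + s{\left(13 \right)}\right)^{2} = \left(8 + \left(- \frac{1}{10} + \frac{1}{10} \cdot 13\right)\right)^{2} = \left(8 + \left(- \frac{1}{10} + \frac{13}{10}\right)\right)^{2} = \left(8 + \frac{6}{5}\right)^{2} = \left(\frac{46}{5}\right)^{2} = \frac{2116}{25}$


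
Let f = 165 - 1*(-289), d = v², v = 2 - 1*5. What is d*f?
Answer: 4086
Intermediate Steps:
v = -3 (v = 2 - 5 = -3)
d = 9 (d = (-3)² = 9)
f = 454 (f = 165 + 289 = 454)
d*f = 9*454 = 4086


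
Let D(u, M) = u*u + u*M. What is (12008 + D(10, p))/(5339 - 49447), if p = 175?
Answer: -6929/22054 ≈ -0.31418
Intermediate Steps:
D(u, M) = u**2 + M*u
(12008 + D(10, p))/(5339 - 49447) = (12008 + 10*(175 + 10))/(5339 - 49447) = (12008 + 10*185)/(-44108) = (12008 + 1850)*(-1/44108) = 13858*(-1/44108) = -6929/22054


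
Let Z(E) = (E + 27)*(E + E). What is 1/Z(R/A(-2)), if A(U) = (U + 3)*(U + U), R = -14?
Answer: 2/427 ≈ 0.0046838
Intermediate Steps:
A(U) = 2*U*(3 + U) (A(U) = (3 + U)*(2*U) = 2*U*(3 + U))
Z(E) = 2*E*(27 + E) (Z(E) = (27 + E)*(2*E) = 2*E*(27 + E))
1/Z(R/A(-2)) = 1/(2*(-14*(-1/(4*(3 - 2))))*(27 - 14*(-1/(4*(3 - 2))))) = 1/(2*(-14/(2*(-2)*1))*(27 - 14/(2*(-2)*1))) = 1/(2*(-14/(-4))*(27 - 14/(-4))) = 1/(2*(-14*(-1/4))*(27 - 14*(-1/4))) = 1/(2*(7/2)*(27 + 7/2)) = 1/(2*(7/2)*(61/2)) = 1/(427/2) = 2/427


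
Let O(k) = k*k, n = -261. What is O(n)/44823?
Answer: 22707/14941 ≈ 1.5198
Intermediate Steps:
O(k) = k²
O(n)/44823 = (-261)²/44823 = 68121*(1/44823) = 22707/14941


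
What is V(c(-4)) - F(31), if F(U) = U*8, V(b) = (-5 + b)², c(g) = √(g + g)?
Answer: -231 - 20*I*√2 ≈ -231.0 - 28.284*I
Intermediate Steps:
c(g) = √2*√g (c(g) = √(2*g) = √2*√g)
F(U) = 8*U
V(c(-4)) - F(31) = (-5 + √2*√(-4))² - 8*31 = (-5 + √2*(2*I))² - 1*248 = (-5 + 2*I*√2)² - 248 = -248 + (-5 + 2*I*√2)²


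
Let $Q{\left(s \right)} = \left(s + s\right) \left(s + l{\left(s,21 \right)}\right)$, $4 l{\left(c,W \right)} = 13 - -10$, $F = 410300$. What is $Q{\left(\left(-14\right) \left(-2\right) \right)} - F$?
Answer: $-408410$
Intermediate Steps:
$l{\left(c,W \right)} = \frac{23}{4}$ ($l{\left(c,W \right)} = \frac{13 - -10}{4} = \frac{13 + 10}{4} = \frac{1}{4} \cdot 23 = \frac{23}{4}$)
$Q{\left(s \right)} = 2 s \left(\frac{23}{4} + s\right)$ ($Q{\left(s \right)} = \left(s + s\right) \left(s + \frac{23}{4}\right) = 2 s \left(\frac{23}{4} + s\right)$)
$Q{\left(\left(-14\right) \left(-2\right) \right)} - F = \frac{\left(-14\right) \left(-2\right) \left(23 + 4 \left(\left(-14\right) \left(-2\right)\right)\right)}{2} - 410300 = \frac{1}{2} \cdot 28 \left(23 + 4 \cdot 28\right) - 410300 = \frac{1}{2} \cdot 28 \left(23 + 112\right) - 410300 = \frac{1}{2} \cdot 28 \cdot 135 - 410300 = 1890 - 410300 = -408410$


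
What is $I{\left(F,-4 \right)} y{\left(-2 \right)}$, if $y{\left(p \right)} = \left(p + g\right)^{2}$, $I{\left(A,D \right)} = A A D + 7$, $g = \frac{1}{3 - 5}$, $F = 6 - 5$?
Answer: $\frac{75}{4} \approx 18.75$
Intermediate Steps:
$F = 1$
$g = - \frac{1}{2}$ ($g = \frac{1}{-2} = - \frac{1}{2} \approx -0.5$)
$I{\left(A,D \right)} = 7 + D A^{2}$ ($I{\left(A,D \right)} = A^{2} D + 7 = D A^{2} + 7 = 7 + D A^{2}$)
$y{\left(p \right)} = \left(- \frac{1}{2} + p\right)^{2}$ ($y{\left(p \right)} = \left(p - \frac{1}{2}\right)^{2} = \left(- \frac{1}{2} + p\right)^{2}$)
$I{\left(F,-4 \right)} y{\left(-2 \right)} = \left(7 - 4 \cdot 1^{2}\right) \frac{\left(-1 + 2 \left(-2\right)\right)^{2}}{4} = \left(7 - 4\right) \frac{\left(-1 - 4\right)^{2}}{4} = \left(7 - 4\right) \frac{\left(-5\right)^{2}}{4} = 3 \cdot \frac{1}{4} \cdot 25 = 3 \cdot \frac{25}{4} = \frac{75}{4}$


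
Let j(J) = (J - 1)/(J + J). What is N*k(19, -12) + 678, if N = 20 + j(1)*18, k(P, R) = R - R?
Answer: 678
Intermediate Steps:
j(J) = (-1 + J)/(2*J) (j(J) = (-1 + J)/((2*J)) = (-1 + J)*(1/(2*J)) = (-1 + J)/(2*J))
k(P, R) = 0
N = 20 (N = 20 + ((½)*(-1 + 1)/1)*18 = 20 + ((½)*1*0)*18 = 20 + 0*18 = 20 + 0 = 20)
N*k(19, -12) + 678 = 20*0 + 678 = 0 + 678 = 678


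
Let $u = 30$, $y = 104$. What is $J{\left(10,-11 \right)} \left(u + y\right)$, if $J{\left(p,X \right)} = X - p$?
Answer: $-2814$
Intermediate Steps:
$J{\left(10,-11 \right)} \left(u + y\right) = \left(-11 - 10\right) \left(30 + 104\right) = \left(-11 - 10\right) 134 = \left(-21\right) 134 = -2814$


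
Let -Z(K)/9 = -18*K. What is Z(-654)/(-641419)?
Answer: 105948/641419 ≈ 0.16518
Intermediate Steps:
Z(K) = 162*K (Z(K) = -(-162)*K = 162*K)
Z(-654)/(-641419) = (162*(-654))/(-641419) = -105948*(-1/641419) = 105948/641419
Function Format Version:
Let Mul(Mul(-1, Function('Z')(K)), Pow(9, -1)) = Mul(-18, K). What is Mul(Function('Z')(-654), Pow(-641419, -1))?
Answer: Rational(105948, 641419) ≈ 0.16518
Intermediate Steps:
Function('Z')(K) = Mul(162, K) (Function('Z')(K) = Mul(-9, Mul(-18, K)) = Mul(162, K))
Mul(Function('Z')(-654), Pow(-641419, -1)) = Mul(Mul(162, -654), Pow(-641419, -1)) = Mul(-105948, Rational(-1, 641419)) = Rational(105948, 641419)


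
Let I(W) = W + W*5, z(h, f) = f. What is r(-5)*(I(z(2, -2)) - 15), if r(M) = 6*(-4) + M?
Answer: 783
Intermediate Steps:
r(M) = -24 + M
I(W) = 6*W (I(W) = W + 5*W = 6*W)
r(-5)*(I(z(2, -2)) - 15) = (-24 - 5)*(6*(-2) - 15) = -29*(-12 - 15) = -29*(-27) = 783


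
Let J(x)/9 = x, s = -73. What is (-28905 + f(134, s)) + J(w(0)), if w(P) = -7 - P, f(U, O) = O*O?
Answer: -23639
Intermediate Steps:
f(U, O) = O²
J(x) = 9*x
(-28905 + f(134, s)) + J(w(0)) = (-28905 + (-73)²) + 9*(-7 - 1*0) = (-28905 + 5329) + 9*(-7 + 0) = -23576 + 9*(-7) = -23576 - 63 = -23639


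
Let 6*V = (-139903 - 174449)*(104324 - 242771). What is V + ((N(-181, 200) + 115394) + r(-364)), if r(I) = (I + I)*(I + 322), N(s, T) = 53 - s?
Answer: 7253661428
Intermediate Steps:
V = 7253515224 (V = ((-139903 - 174449)*(104324 - 242771))/6 = (-314352*(-138447))/6 = (1/6)*43521091344 = 7253515224)
r(I) = 2*I*(322 + I) (r(I) = (2*I)*(322 + I) = 2*I*(322 + I))
V + ((N(-181, 200) + 115394) + r(-364)) = 7253515224 + (((53 - 1*(-181)) + 115394) + 2*(-364)*(322 - 364)) = 7253515224 + (((53 + 181) + 115394) + 2*(-364)*(-42)) = 7253515224 + ((234 + 115394) + 30576) = 7253515224 + (115628 + 30576) = 7253515224 + 146204 = 7253661428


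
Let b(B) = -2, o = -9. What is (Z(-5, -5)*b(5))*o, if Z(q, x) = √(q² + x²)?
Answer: 90*√2 ≈ 127.28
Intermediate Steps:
(Z(-5, -5)*b(5))*o = (√((-5)² + (-5)²)*(-2))*(-9) = (√(25 + 25)*(-2))*(-9) = (√50*(-2))*(-9) = ((5*√2)*(-2))*(-9) = -10*√2*(-9) = 90*√2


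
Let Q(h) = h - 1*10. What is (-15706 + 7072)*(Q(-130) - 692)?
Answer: 7183488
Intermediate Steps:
Q(h) = -10 + h (Q(h) = h - 10 = -10 + h)
(-15706 + 7072)*(Q(-130) - 692) = (-15706 + 7072)*((-10 - 130) - 692) = -8634*(-140 - 692) = -8634*(-832) = 7183488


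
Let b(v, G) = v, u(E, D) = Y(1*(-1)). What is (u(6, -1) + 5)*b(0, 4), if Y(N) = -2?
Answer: 0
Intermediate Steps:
u(E, D) = -2
(u(6, -1) + 5)*b(0, 4) = (-2 + 5)*0 = 3*0 = 0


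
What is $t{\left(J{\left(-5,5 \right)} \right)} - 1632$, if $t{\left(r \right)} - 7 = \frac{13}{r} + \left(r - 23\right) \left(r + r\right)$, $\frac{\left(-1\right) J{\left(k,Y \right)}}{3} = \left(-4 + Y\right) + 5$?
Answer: $- \frac{2695}{18} \approx -149.72$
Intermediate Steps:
$J{\left(k,Y \right)} = -3 - 3 Y$ ($J{\left(k,Y \right)} = - 3 \left(\left(-4 + Y\right) + 5\right) = - 3 \left(1 + Y\right) = -3 - 3 Y$)
$t{\left(r \right)} = 7 + \frac{13}{r} + 2 r \left(-23 + r\right)$ ($t{\left(r \right)} = 7 + \left(\frac{13}{r} + \left(r - 23\right) \left(r + r\right)\right) = 7 + \left(\frac{13}{r} + \left(-23 + r\right) 2 r\right) = 7 + \left(\frac{13}{r} + 2 r \left(-23 + r\right)\right) = 7 + \frac{13}{r} + 2 r \left(-23 + r\right)$)
$t{\left(J{\left(-5,5 \right)} \right)} - 1632 = \left(7 - 46 \left(-3 - 15\right) + 2 \left(-3 - 15\right)^{2} + \frac{13}{-3 - 15}\right) - 1632 = \left(7 - -828 + 2 \left(-18\right)^{2} + \frac{13}{-18}\right) - 1632 = \left(7 + 828 + 2 \cdot 324 + 13 \left(- \frac{1}{18}\right)\right) - 1632 = \left(7 + 828 + 648 - \frac{13}{18}\right) - 1632 = \frac{26681}{18} - 1632 = - \frac{2695}{18}$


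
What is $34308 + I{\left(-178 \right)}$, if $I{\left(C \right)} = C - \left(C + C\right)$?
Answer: $34486$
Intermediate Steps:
$I{\left(C \right)} = - C$ ($I{\left(C \right)} = C - 2 C = - C$)
$34308 + I{\left(-178 \right)} = 34308 - -178 = 34308 + 178 = 34486$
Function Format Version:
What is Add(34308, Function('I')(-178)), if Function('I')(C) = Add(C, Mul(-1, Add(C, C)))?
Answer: 34486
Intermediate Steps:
Function('I')(C) = Mul(-1, C) (Function('I')(C) = Add(C, Mul(-1, Mul(2, C))) = Add(C, Mul(-2, C)) = Mul(-1, C))
Add(34308, Function('I')(-178)) = Add(34308, Mul(-1, -178)) = Add(34308, 178) = 34486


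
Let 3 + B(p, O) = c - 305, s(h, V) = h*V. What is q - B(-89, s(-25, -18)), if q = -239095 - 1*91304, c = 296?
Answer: -330387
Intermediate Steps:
s(h, V) = V*h
q = -330399 (q = -239095 - 91304 = -330399)
B(p, O) = -12 (B(p, O) = -3 + (296 - 305) = -3 - 9 = -12)
q - B(-89, s(-25, -18)) = -330399 - 1*(-12) = -330399 + 12 = -330387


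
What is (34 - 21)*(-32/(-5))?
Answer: 416/5 ≈ 83.200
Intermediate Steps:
(34 - 21)*(-32/(-5)) = 13*(-32*(-1/5)) = 13*(32/5) = 416/5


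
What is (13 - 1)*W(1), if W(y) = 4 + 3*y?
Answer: 84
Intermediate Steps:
(13 - 1)*W(1) = (13 - 1)*(4 + 3*1) = 12*(4 + 3) = 12*7 = 84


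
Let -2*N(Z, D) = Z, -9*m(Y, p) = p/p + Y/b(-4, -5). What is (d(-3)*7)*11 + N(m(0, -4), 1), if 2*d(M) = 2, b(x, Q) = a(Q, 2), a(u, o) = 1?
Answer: 1387/18 ≈ 77.056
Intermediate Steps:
b(x, Q) = 1
m(Y, p) = -1/9 - Y/9 (m(Y, p) = -(p/p + Y/1)/9 = -(1 + Y*1)/9 = -(1 + Y)/9 = -1/9 - Y/9)
d(M) = 1 (d(M) = (1/2)*2 = 1)
N(Z, D) = -Z/2
(d(-3)*7)*11 + N(m(0, -4), 1) = (1*7)*11 - (-1/9 - 1/9*0)/2 = 7*11 - (-1/9 + 0)/2 = 77 - 1/2*(-1/9) = 77 + 1/18 = 1387/18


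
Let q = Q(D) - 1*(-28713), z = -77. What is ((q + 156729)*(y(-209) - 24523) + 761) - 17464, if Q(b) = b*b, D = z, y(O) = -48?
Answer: -4702193544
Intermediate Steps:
D = -77
Q(b) = b²
q = 34642 (q = (-77)² - 1*(-28713) = 5929 + 28713 = 34642)
((q + 156729)*(y(-209) - 24523) + 761) - 17464 = ((34642 + 156729)*(-48 - 24523) + 761) - 17464 = (191371*(-24571) + 761) - 17464 = (-4702176841 + 761) - 17464 = -4702176080 - 17464 = -4702193544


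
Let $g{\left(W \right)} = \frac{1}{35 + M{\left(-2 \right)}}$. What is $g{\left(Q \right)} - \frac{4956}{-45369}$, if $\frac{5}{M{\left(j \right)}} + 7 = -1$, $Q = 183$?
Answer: $\frac{575284}{4158825} \approx 0.13833$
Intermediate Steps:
$M{\left(j \right)} = - \frac{5}{8}$ ($M{\left(j \right)} = \frac{5}{-7 - 1} = \frac{5}{-8} = 5 \left(- \frac{1}{8}\right) = - \frac{5}{8}$)
$g{\left(W \right)} = \frac{8}{275}$ ($g{\left(W \right)} = \frac{1}{35 - \frac{5}{8}} = \frac{1}{\frac{275}{8}} = \frac{8}{275}$)
$g{\left(Q \right)} - \frac{4956}{-45369} = \frac{8}{275} - \frac{4956}{-45369} = \frac{8}{275} - - \frac{1652}{15123} = \frac{8}{275} + \frac{1652}{15123} = \frac{575284}{4158825}$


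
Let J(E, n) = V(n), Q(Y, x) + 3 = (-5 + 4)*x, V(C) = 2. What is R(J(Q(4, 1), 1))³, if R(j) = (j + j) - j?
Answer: 8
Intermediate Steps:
Q(Y, x) = -3 - x (Q(Y, x) = -3 + (-5 + 4)*x = -3 - x)
J(E, n) = 2
R(j) = j (R(j) = 2*j - j = j)
R(J(Q(4, 1), 1))³ = 2³ = 8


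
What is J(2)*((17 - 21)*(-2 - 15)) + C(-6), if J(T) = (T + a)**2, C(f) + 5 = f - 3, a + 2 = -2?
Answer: 258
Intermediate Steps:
a = -4 (a = -2 - 2 = -4)
C(f) = -8 + f (C(f) = -5 + (f - 3) = -5 + (-3 + f) = -8 + f)
J(T) = (-4 + T)**2 (J(T) = (T - 4)**2 = (-4 + T)**2)
J(2)*((17 - 21)*(-2 - 15)) + C(-6) = (-4 + 2)**2*((17 - 21)*(-2 - 15)) + (-8 - 6) = (-2)**2*(-4*(-17)) - 14 = 4*68 - 14 = 272 - 14 = 258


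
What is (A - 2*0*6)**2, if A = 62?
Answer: 3844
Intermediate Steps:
(A - 2*0*6)**2 = (62 - 2*0*6)**2 = (62 + 0*6)**2 = (62 + 0)**2 = 62**2 = 3844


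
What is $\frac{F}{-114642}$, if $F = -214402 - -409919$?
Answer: $- \frac{195517}{114642} \approx -1.7055$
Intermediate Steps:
$F = 195517$ ($F = -214402 + 409919 = 195517$)
$\frac{F}{-114642} = \frac{195517}{-114642} = 195517 \left(- \frac{1}{114642}\right) = - \frac{195517}{114642}$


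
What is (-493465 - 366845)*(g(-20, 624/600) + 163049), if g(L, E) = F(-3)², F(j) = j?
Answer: -140280427980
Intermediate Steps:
g(L, E) = 9 (g(L, E) = (-3)² = 9)
(-493465 - 366845)*(g(-20, 624/600) + 163049) = (-493465 - 366845)*(9 + 163049) = -860310*163058 = -140280427980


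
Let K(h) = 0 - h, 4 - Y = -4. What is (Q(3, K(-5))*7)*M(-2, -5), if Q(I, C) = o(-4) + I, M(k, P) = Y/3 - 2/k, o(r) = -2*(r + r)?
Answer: 1463/3 ≈ 487.67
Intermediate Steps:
o(r) = -4*r
Y = 8 (Y = 4 - 1*(-4) = 4 + 4 = 8)
K(h) = -h
M(k, P) = 8/3 - 2/k
Q(I, C) = 16 + I (Q(I, C) = -4*(-4) + I = 16 + I)
(Q(3, K(-5))*7)*M(-2, -5) = ((16 + 3)*7)*(8/3 - 2/(-2)) = (19*7)*(8/3 - 2*(-½)) = 133*(8/3 + 1) = 133*(11/3) = 1463/3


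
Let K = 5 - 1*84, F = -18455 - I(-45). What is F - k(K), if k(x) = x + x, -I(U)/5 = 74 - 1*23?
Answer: -18042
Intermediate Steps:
I(U) = -255 (I(U) = -5*(74 - 1*23) = -5*(74 - 23) = -5*51 = -255)
F = -18200 (F = -18455 - 1*(-255) = -18455 + 255 = -18200)
K = -79 (K = 5 - 84 = -79)
k(x) = 2*x
F - k(K) = -18200 - 2*(-79) = -18200 - 1*(-158) = -18200 + 158 = -18042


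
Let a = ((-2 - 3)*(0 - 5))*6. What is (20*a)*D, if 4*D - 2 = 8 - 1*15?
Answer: -3750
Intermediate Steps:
D = -5/4 (D = ½ + (8 - 1*15)/4 = ½ + (8 - 15)/4 = ½ + (¼)*(-7) = ½ - 7/4 = -5/4 ≈ -1.2500)
a = 150 (a = -5*(-5)*6 = 25*6 = 150)
(20*a)*D = (20*150)*(-5/4) = 3000*(-5/4) = -3750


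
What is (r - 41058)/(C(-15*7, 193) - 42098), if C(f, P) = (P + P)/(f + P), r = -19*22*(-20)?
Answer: 1438712/1852119 ≈ 0.77679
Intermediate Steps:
r = 8360 (r = -418*(-20) = 8360)
C(f, P) = 2*P/(P + f) (C(f, P) = (2*P)/(P + f) = 2*P/(P + f))
(r - 41058)/(C(-15*7, 193) - 42098) = (8360 - 41058)/(2*193/(193 - 15*7) - 42098) = -32698/(2*193/(193 - 105) - 42098) = -32698/(2*193/88 - 42098) = -32698/(2*193*(1/88) - 42098) = -32698/(193/44 - 42098) = -32698/(-1852119/44) = -32698*(-44/1852119) = 1438712/1852119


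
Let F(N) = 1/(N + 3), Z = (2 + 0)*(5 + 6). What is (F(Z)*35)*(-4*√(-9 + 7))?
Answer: -28*I*√2/5 ≈ -7.9196*I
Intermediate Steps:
Z = 22 (Z = 2*11 = 22)
F(N) = 1/(3 + N)
(F(Z)*35)*(-4*√(-9 + 7)) = (35/(3 + 22))*(-4*√(-9 + 7)) = (35/25)*(-4*I*√2) = ((1/25)*35)*(-4*I*√2) = 7*(-4*I*√2)/5 = -28*I*√2/5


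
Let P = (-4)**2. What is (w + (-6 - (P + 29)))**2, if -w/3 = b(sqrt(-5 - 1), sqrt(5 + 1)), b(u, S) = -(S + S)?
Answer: 2817 - 612*sqrt(6) ≈ 1317.9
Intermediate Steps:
P = 16
b(u, S) = -2*S
w = 6*sqrt(6) (w = -(-6)*sqrt(5 + 1) = -(-6)*sqrt(6) = 6*sqrt(6) ≈ 14.697)
(w + (-6 - (P + 29)))**2 = (6*sqrt(6) + (-6 - (16 + 29)))**2 = (6*sqrt(6) + (-6 - 1*45))**2 = (6*sqrt(6) + (-6 - 45))**2 = (6*sqrt(6) - 51)**2 = (-51 + 6*sqrt(6))**2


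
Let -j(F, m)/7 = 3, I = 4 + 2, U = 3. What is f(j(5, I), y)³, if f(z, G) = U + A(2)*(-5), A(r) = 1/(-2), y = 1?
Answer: 1331/8 ≈ 166.38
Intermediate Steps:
I = 6
A(r) = -½
j(F, m) = -21 (j(F, m) = -7*3 = -21)
f(z, G) = 11/2 (f(z, G) = 3 - ½*(-5) = 3 + 5/2 = 11/2)
f(j(5, I), y)³ = (11/2)³ = 1331/8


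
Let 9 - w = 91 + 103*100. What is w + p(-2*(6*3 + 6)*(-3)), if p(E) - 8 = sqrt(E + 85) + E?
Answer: -10230 + sqrt(229) ≈ -10215.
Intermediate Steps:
w = -10382 (w = 9 - (91 + 103*100) = 9 - (91 + 10300) = 9 - 1*10391 = 9 - 10391 = -10382)
p(E) = 8 + E + sqrt(85 + E) (p(E) = 8 + (sqrt(E + 85) + E) = 8 + (sqrt(85 + E) + E) = 8 + (E + sqrt(85 + E)) = 8 + E + sqrt(85 + E))
w + p(-2*(6*3 + 6)*(-3)) = -10382 + (8 - 2*(6*3 + 6)*(-3) + sqrt(85 - 2*(6*3 + 6)*(-3))) = -10382 + (8 - 2*(18 + 6)*(-3) + sqrt(85 - 2*(18 + 6)*(-3))) = -10382 + (8 - 2*24*(-3) + sqrt(85 - 2*24*(-3))) = -10382 + (8 - 48*(-3) + sqrt(85 - 48*(-3))) = -10382 + (8 + 144 + sqrt(85 + 144)) = -10382 + (8 + 144 + sqrt(229)) = -10382 + (152 + sqrt(229)) = -10230 + sqrt(229)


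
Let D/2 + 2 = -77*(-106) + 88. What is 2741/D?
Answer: 2741/16496 ≈ 0.16616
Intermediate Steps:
D = 16496 (D = -4 + 2*(-77*(-106) + 88) = -4 + 2*(8162 + 88) = -4 + 2*8250 = -4 + 16500 = 16496)
2741/D = 2741/16496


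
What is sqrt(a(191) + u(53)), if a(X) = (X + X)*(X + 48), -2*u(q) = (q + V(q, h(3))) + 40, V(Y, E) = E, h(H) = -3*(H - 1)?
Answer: sqrt(365018)/2 ≈ 302.08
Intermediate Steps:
h(H) = 3 - 3*H (h(H) = -3*(-1 + H) = 3 - 3*H)
u(q) = -17 - q/2 (u(q) = -((q + (3 - 3*3)) + 40)/2 = -((q + (3 - 9)) + 40)/2 = -((q - 6) + 40)/2 = -((-6 + q) + 40)/2 = -(34 + q)/2 = -17 - q/2)
a(X) = 2*X*(48 + X) (a(X) = (2*X)*(48 + X) = 2*X*(48 + X))
sqrt(a(191) + u(53)) = sqrt(2*191*(48 + 191) + (-17 - 1/2*53)) = sqrt(2*191*239 + (-17 - 53/2)) = sqrt(91298 - 87/2) = sqrt(182509/2) = sqrt(365018)/2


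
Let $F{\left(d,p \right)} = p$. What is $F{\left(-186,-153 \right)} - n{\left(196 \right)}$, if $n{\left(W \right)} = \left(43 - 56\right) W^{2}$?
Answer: $499255$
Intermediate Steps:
$n{\left(W \right)} = - 13 W^{2}$
$F{\left(-186,-153 \right)} - n{\left(196 \right)} = -153 - - 13 \cdot 196^{2} = -153 - \left(-13\right) 38416 = -153 - -499408 = -153 + 499408 = 499255$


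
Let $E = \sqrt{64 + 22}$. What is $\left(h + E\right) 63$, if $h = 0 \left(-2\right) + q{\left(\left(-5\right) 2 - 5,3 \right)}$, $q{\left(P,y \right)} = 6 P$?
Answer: $-5670 + 63 \sqrt{86} \approx -5085.8$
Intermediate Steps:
$h = -90$ ($h = 0 \left(-2\right) + 6 \left(\left(-5\right) 2 - 5\right) = 0 + 6 \left(-10 - 5\right) = 0 + 6 \left(-15\right) = 0 - 90 = -90$)
$E = \sqrt{86} \approx 9.2736$
$\left(h + E\right) 63 = \left(-90 + \sqrt{86}\right) 63 = -5670 + 63 \sqrt{86}$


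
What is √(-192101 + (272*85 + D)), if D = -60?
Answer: 29*I*√201 ≈ 411.15*I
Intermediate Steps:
√(-192101 + (272*85 + D)) = √(-192101 + (272*85 - 60)) = √(-192101 + (23120 - 60)) = √(-192101 + 23060) = √(-169041) = 29*I*√201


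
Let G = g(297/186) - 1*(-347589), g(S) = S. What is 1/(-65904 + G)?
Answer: 62/17464569 ≈ 3.5500e-6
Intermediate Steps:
G = 21550617/62 (G = 297/186 - 1*(-347589) = 297*(1/186) + 347589 = 99/62 + 347589 = 21550617/62 ≈ 3.4759e+5)
1/(-65904 + G) = 1/(-65904 + 21550617/62) = 1/(17464569/62) = 62/17464569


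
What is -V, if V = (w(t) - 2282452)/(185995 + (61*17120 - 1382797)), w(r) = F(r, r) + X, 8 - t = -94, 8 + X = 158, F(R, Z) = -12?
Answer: -1141157/76241 ≈ -14.968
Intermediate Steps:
X = 150 (X = -8 + 158 = 150)
t = 102 (t = 8 - 1*(-94) = 8 + 94 = 102)
w(r) = 138 (w(r) = -12 + 150 = 138)
V = 1141157/76241 (V = (138 - 2282452)/(185995 + (61*17120 - 1382797)) = -2282314/(185995 + (1044320 - 1382797)) = -2282314/(185995 - 338477) = -2282314/(-152482) = -2282314*(-1/152482) = 1141157/76241 ≈ 14.968)
-V = -1*1141157/76241 = -1141157/76241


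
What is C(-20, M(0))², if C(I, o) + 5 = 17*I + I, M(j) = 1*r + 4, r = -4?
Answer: 133225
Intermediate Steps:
M(j) = 0 (M(j) = 1*(-4) + 4 = -4 + 4 = 0)
C(I, o) = -5 + 18*I (C(I, o) = -5 + (17*I + I) = -5 + 18*I)
C(-20, M(0))² = (-5 + 18*(-20))² = (-5 - 360)² = (-365)² = 133225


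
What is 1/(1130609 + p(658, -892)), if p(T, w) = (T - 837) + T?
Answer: 1/1131088 ≈ 8.8410e-7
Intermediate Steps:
p(T, w) = -837 + 2*T (p(T, w) = (-837 + T) + T = -837 + 2*T)
1/(1130609 + p(658, -892)) = 1/(1130609 + (-837 + 2*658)) = 1/(1130609 + (-837 + 1316)) = 1/(1130609 + 479) = 1/1131088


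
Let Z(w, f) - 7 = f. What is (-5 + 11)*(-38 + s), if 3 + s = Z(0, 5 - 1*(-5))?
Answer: -144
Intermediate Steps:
Z(w, f) = 7 + f
s = 14 (s = -3 + (7 + (5 - 1*(-5))) = -3 + (7 + (5 + 5)) = -3 + (7 + 10) = -3 + 17 = 14)
(-5 + 11)*(-38 + s) = (-5 + 11)*(-38 + 14) = 6*(-24) = -144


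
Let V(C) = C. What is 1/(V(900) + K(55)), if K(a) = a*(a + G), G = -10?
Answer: 1/3375 ≈ 0.00029630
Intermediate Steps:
K(a) = a*(-10 + a) (K(a) = a*(a - 10) = a*(-10 + a))
1/(V(900) + K(55)) = 1/(900 + 55*(-10 + 55)) = 1/(900 + 55*45) = 1/(900 + 2475) = 1/3375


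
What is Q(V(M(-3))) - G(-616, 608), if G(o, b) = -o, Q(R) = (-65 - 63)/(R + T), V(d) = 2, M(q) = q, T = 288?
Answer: -89384/145 ≈ -616.44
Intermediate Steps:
Q(R) = -128/(288 + R) (Q(R) = (-65 - 63)/(R + 288) = -128/(288 + R))
Q(V(M(-3))) - G(-616, 608) = -128/(288 + 2) - (-1)*(-616) = -128/290 - 1*616 = -128*1/290 - 616 = -64/145 - 616 = -89384/145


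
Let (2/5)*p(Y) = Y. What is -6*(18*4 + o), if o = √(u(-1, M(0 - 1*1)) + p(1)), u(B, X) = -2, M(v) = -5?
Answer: -432 - 3*√2 ≈ -436.24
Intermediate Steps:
p(Y) = 5*Y/2
o = √2/2 (o = √(-2 + (5/2)*1) = √(-2 + 5/2) = √(½) = √2/2 ≈ 0.70711)
-6*(18*4 + o) = -6*(18*4 + √2/2) = -6*(72 + √2/2) = -432 - 3*√2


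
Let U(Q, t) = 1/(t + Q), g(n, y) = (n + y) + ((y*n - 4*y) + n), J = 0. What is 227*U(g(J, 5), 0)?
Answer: -227/15 ≈ -15.133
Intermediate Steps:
g(n, y) = -3*y + 2*n + n*y (g(n, y) = (n + y) + ((n*y - 4*y) + n) = (n + y) + ((-4*y + n*y) + n) = (n + y) + (n - 4*y + n*y) = -3*y + 2*n + n*y)
U(Q, t) = 1/(Q + t)
227*U(g(J, 5), 0) = 227/((-3*5 + 2*0 + 0*5) + 0) = 227/((-15 + 0 + 0) + 0) = 227/(-15 + 0) = 227/(-15) = 227*(-1/15) = -227/15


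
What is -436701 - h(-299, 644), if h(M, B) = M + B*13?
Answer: -444774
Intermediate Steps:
h(M, B) = M + 13*B
-436701 - h(-299, 644) = -436701 - (-299 + 13*644) = -436701 - (-299 + 8372) = -436701 - 1*8073 = -436701 - 8073 = -444774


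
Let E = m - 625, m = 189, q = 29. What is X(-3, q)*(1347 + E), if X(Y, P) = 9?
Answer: 8199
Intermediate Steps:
E = -436 (E = 189 - 625 = -436)
X(-3, q)*(1347 + E) = 9*(1347 - 436) = 9*911 = 8199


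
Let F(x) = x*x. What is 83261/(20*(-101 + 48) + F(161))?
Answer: 83261/24861 ≈ 3.3491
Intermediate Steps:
F(x) = x²
83261/(20*(-101 + 48) + F(161)) = 83261/(20*(-101 + 48) + 161²) = 83261/(20*(-53) + 25921) = 83261/(-1060 + 25921) = 83261/24861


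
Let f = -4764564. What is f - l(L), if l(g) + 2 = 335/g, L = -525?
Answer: -500278943/105 ≈ -4.7646e+6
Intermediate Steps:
l(g) = -2 + 335/g
f - l(L) = -4764564 - (-2 + 335/(-525)) = -4764564 - (-2 + 335*(-1/525)) = -4764564 - (-2 - 67/105) = -4764564 - 1*(-277/105) = -4764564 + 277/105 = -500278943/105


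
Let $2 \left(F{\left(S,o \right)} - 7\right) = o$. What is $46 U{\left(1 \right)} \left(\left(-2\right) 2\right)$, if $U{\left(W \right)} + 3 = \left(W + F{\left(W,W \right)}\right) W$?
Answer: $-1012$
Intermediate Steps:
$F{\left(S,o \right)} = 7 + \frac{o}{2}$
$U{\left(W \right)} = -3 + W \left(7 + \frac{3 W}{2}\right)$ ($U{\left(W \right)} = -3 + \left(W + \left(7 + \frac{W}{2}\right)\right) W = -3 + \left(7 + \frac{3 W}{2}\right) W = -3 + W \left(7 + \frac{3 W}{2}\right)$)
$46 U{\left(1 \right)} \left(\left(-2\right) 2\right) = 46 \left(-3 + 7 \cdot 1 + \frac{3 \cdot 1^{2}}{2}\right) \left(\left(-2\right) 2\right) = 46 \left(-3 + 7 + \frac{3}{2} \cdot 1\right) \left(-4\right) = 46 \left(-3 + 7 + \frac{3}{2}\right) \left(-4\right) = 46 \cdot \frac{11}{2} \left(-4\right) = 253 \left(-4\right) = -1012$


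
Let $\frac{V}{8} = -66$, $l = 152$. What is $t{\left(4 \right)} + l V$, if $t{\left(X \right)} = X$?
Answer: $-80252$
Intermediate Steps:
$V = -528$ ($V = 8 \left(-66\right) = -528$)
$t{\left(4 \right)} + l V = 4 + 152 \left(-528\right) = 4 - 80256 = -80252$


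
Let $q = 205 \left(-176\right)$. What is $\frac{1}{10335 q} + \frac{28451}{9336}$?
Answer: $\frac{147347254687}{48350988400} \approx 3.0475$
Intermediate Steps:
$q = -36080$
$\frac{1}{10335 q} + \frac{28451}{9336} = \frac{1}{10335 \left(-36080\right)} + \frac{28451}{9336} = \frac{1}{10335} \left(- \frac{1}{36080}\right) + 28451 \cdot \frac{1}{9336} = - \frac{1}{372886800} + \frac{28451}{9336} = \frac{147347254687}{48350988400}$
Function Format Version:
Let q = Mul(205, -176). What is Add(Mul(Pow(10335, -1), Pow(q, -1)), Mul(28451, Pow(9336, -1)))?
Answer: Rational(147347254687, 48350988400) ≈ 3.0475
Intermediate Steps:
q = -36080
Add(Mul(Pow(10335, -1), Pow(q, -1)), Mul(28451, Pow(9336, -1))) = Add(Mul(Pow(10335, -1), Pow(-36080, -1)), Mul(28451, Pow(9336, -1))) = Add(Mul(Rational(1, 10335), Rational(-1, 36080)), Mul(28451, Rational(1, 9336))) = Add(Rational(-1, 372886800), Rational(28451, 9336)) = Rational(147347254687, 48350988400)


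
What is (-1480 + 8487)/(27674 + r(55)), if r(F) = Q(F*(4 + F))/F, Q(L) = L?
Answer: 7007/27733 ≈ 0.25266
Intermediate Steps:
r(F) = 4 + F (r(F) = (F*(4 + F))/F = 4 + F)
(-1480 + 8487)/(27674 + r(55)) = (-1480 + 8487)/(27674 + (4 + 55)) = 7007/(27674 + 59) = 7007/27733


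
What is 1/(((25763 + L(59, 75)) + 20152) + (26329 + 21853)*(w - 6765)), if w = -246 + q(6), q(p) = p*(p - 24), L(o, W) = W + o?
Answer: -1/342961609 ≈ -2.9158e-9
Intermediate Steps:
q(p) = p*(-24 + p)
w = -354 (w = -246 + 6*(-24 + 6) = -246 + 6*(-18) = -246 - 108 = -354)
1/(((25763 + L(59, 75)) + 20152) + (26329 + 21853)*(w - 6765)) = 1/(((25763 + (75 + 59)) + 20152) + (26329 + 21853)*(-354 - 6765)) = 1/(((25763 + 134) + 20152) + 48182*(-7119)) = 1/((25897 + 20152) - 343007658) = 1/(46049 - 343007658) = 1/(-342961609) = -1/342961609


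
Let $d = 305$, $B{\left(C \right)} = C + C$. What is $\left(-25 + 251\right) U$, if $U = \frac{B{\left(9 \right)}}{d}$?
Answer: $\frac{4068}{305} \approx 13.338$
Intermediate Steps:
$B{\left(C \right)} = 2 C$
$U = \frac{18}{305}$ ($U = \frac{2 \cdot 9}{305} = 18 \cdot \frac{1}{305} = \frac{18}{305} \approx 0.059016$)
$\left(-25 + 251\right) U = \left(-25 + 251\right) \frac{18}{305} = 226 \cdot \frac{18}{305} = \frac{4068}{305}$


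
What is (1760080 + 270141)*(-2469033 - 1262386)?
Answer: -7575605213599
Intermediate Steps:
(1760080 + 270141)*(-2469033 - 1262386) = 2030221*(-3731419) = -7575605213599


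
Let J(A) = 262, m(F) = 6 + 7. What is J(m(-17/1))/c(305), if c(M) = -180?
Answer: -131/90 ≈ -1.4556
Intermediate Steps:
m(F) = 13
J(m(-17/1))/c(305) = 262/(-180) = 262*(-1/180) = -131/90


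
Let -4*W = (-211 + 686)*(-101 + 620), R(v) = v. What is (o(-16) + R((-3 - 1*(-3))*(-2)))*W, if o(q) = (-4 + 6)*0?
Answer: 0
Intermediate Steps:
W = -246525/4 (W = -(-211 + 686)*(-101 + 620)/4 = -475*519/4 = -1/4*246525 = -246525/4 ≈ -61631.)
o(q) = 0 (o(q) = 2*0 = 0)
(o(-16) + R((-3 - 1*(-3))*(-2)))*W = (0 + (-3 - 1*(-3))*(-2))*(-246525/4) = (0 + (-3 + 3)*(-2))*(-246525/4) = (0 + 0*(-2))*(-246525/4) = (0 + 0)*(-246525/4) = 0*(-246525/4) = 0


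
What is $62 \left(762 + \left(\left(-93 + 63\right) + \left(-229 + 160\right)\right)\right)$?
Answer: $41106$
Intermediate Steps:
$62 \left(762 + \left(\left(-93 + 63\right) + \left(-229 + 160\right)\right)\right) = 62 \left(762 - 99\right) = 62 \cdot 663 = 41106$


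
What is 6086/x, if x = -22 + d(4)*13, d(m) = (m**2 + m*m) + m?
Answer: 3043/223 ≈ 13.646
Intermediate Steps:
d(m) = m + 2*m**2 (d(m) = (m**2 + m**2) + m = 2*m**2 + m = m + 2*m**2)
x = 446 (x = -22 + (4*(1 + 2*4))*13 = -22 + (4*(1 + 8))*13 = -22 + (4*9)*13 = -22 + 36*13 = -22 + 468 = 446)
6086/x = 6086/446 = 6086*(1/446) = 3043/223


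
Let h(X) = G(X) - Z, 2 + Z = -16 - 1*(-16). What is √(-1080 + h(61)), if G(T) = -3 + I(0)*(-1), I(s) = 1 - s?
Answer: I*√1082 ≈ 32.894*I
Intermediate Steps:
Z = -2 (Z = -2 + (-16 - 1*(-16)) = -2 + (-16 + 16) = -2 + 0 = -2)
G(T) = -4 (G(T) = -3 + (1 - 1*0)*(-1) = -3 + (1 + 0)*(-1) = -3 + 1*(-1) = -3 - 1 = -4)
h(X) = -2 (h(X) = -4 - 1*(-2) = -4 + 2 = -2)
√(-1080 + h(61)) = √(-1080 - 2) = √(-1082) = I*√1082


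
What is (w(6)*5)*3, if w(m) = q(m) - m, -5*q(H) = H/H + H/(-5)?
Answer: -447/5 ≈ -89.400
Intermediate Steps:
q(H) = -⅕ + H/25 (q(H) = -(H/H + H/(-5))/5 = -(1 + H*(-⅕))/5 = -(1 - H/5)/5 = -⅕ + H/25)
w(m) = -⅕ - 24*m/25 (w(m) = (-⅕ + m/25) - m = -⅕ - 24*m/25)
(w(6)*5)*3 = ((-⅕ - 24/25*6)*5)*3 = ((-⅕ - 144/25)*5)*3 = -149/25*5*3 = -149/5*3 = -447/5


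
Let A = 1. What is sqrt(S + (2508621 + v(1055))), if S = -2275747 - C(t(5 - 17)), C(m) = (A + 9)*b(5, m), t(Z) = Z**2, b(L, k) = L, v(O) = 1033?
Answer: sqrt(233857) ≈ 483.59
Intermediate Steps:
C(m) = 50 (C(m) = (1 + 9)*5 = 10*5 = 50)
S = -2275797 (S = -2275747 - 1*50 = -2275747 - 50 = -2275797)
sqrt(S + (2508621 + v(1055))) = sqrt(-2275797 + (2508621 + 1033)) = sqrt(-2275797 + 2509654) = sqrt(233857)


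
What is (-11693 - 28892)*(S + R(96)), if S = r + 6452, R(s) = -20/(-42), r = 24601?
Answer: -26466411955/21 ≈ -1.2603e+9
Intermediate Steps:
R(s) = 10/21 (R(s) = -20*(-1/42) = 10/21)
S = 31053 (S = 24601 + 6452 = 31053)
(-11693 - 28892)*(S + R(96)) = (-11693 - 28892)*(31053 + 10/21) = -40585*652123/21 = -26466411955/21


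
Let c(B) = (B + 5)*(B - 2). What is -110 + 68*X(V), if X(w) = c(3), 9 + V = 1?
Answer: 434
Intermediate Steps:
V = -8 (V = -9 + 1 = -8)
c(B) = (-2 + B)*(5 + B) (c(B) = (5 + B)*(-2 + B) = (-2 + B)*(5 + B))
X(w) = 8 (X(w) = -10 + 3**2 + 3*3 = -10 + 9 + 9 = 8)
-110 + 68*X(V) = -110 + 68*8 = -110 + 544 = 434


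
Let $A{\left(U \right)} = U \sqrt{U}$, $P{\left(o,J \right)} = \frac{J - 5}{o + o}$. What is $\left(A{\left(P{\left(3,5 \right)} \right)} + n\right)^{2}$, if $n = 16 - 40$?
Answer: $576$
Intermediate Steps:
$P{\left(o,J \right)} = \frac{-5 + J}{2 o}$
$A{\left(U \right)} = U^{\frac{3}{2}}$
$n = -24$
$\left(A{\left(P{\left(3,5 \right)} \right)} + n\right)^{2} = \left(\left(\frac{-5 + 5}{2 \cdot 3}\right)^{\frac{3}{2}} - 24\right)^{2} = \left(\left(\frac{1}{2} \cdot \frac{1}{3} \cdot 0\right)^{\frac{3}{2}} - 24\right)^{2} = \left(0^{\frac{3}{2}} - 24\right)^{2} = \left(0 - 24\right)^{2} = \left(-24\right)^{2} = 576$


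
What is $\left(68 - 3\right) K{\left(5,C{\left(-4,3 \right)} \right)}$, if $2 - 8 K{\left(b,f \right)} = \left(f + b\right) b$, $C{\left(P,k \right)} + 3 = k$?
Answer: $- \frac{1495}{8} \approx -186.88$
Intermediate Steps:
$C{\left(P,k \right)} = -3 + k$
$K{\left(b,f \right)} = \frac{1}{4} - \frac{b \left(b + f\right)}{8}$ ($K{\left(b,f \right)} = \frac{1}{4} - \frac{\left(f + b\right) b}{8} = \frac{1}{4} - \frac{\left(b + f\right) b}{8} = \frac{1}{4} - \frac{b \left(b + f\right)}{8}$)
$\left(68 - 3\right) K{\left(5,C{\left(-4,3 \right)} \right)} = \left(68 - 3\right) \left(\frac{1}{4} - \frac{5^{2}}{8} - \frac{5 \left(-3 + 3\right)}{8}\right) = 65 \left(\frac{1}{4} - \frac{25}{8} - \frac{5}{8} \cdot 0\right) = 65 \left(\frac{1}{4} - \frac{25}{8} + 0\right) = 65 \left(- \frac{23}{8}\right) = - \frac{1495}{8}$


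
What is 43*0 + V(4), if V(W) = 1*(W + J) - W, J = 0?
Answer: 0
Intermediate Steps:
V(W) = 0 (V(W) = 1*(W + 0) - W = 1*W - W = W - W = 0)
43*0 + V(4) = 43*0 + 0 = 0 + 0 = 0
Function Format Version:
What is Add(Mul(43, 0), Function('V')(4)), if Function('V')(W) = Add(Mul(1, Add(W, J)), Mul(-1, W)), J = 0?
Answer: 0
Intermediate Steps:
Function('V')(W) = 0 (Function('V')(W) = Add(Mul(1, Add(W, 0)), Mul(-1, W)) = Add(Mul(1, W), Mul(-1, W)) = Add(W, Mul(-1, W)) = 0)
Add(Mul(43, 0), Function('V')(4)) = Add(Mul(43, 0), 0) = Add(0, 0) = 0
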